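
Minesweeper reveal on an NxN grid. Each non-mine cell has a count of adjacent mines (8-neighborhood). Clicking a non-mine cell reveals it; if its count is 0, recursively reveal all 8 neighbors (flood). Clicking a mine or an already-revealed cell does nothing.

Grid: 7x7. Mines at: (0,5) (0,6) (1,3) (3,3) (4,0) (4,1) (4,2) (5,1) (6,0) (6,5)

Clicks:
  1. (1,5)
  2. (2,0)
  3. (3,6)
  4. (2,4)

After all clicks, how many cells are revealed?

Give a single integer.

Answer: 27

Derivation:
Click 1 (1,5) count=2: revealed 1 new [(1,5)] -> total=1
Click 2 (2,0) count=0: revealed 12 new [(0,0) (0,1) (0,2) (1,0) (1,1) (1,2) (2,0) (2,1) (2,2) (3,0) (3,1) (3,2)] -> total=13
Click 3 (3,6) count=0: revealed 14 new [(1,4) (1,6) (2,4) (2,5) (2,6) (3,4) (3,5) (3,6) (4,4) (4,5) (4,6) (5,4) (5,5) (5,6)] -> total=27
Click 4 (2,4) count=2: revealed 0 new [(none)] -> total=27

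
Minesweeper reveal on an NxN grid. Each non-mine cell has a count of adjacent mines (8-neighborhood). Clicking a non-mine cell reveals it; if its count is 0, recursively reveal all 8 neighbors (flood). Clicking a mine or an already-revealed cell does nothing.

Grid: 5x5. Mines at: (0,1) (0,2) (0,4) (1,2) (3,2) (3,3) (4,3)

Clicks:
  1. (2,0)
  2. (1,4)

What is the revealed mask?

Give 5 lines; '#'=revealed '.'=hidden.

Click 1 (2,0) count=0: revealed 8 new [(1,0) (1,1) (2,0) (2,1) (3,0) (3,1) (4,0) (4,1)] -> total=8
Click 2 (1,4) count=1: revealed 1 new [(1,4)] -> total=9

Answer: .....
##..#
##...
##...
##...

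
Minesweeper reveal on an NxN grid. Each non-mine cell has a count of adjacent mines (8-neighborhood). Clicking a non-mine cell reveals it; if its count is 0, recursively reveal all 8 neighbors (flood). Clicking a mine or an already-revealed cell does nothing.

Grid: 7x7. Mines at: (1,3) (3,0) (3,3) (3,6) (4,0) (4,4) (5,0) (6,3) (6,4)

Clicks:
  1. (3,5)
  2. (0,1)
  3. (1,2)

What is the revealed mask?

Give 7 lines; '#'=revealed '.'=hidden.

Click 1 (3,5) count=2: revealed 1 new [(3,5)] -> total=1
Click 2 (0,1) count=0: revealed 9 new [(0,0) (0,1) (0,2) (1,0) (1,1) (1,2) (2,0) (2,1) (2,2)] -> total=10
Click 3 (1,2) count=1: revealed 0 new [(none)] -> total=10

Answer: ###....
###....
###....
.....#.
.......
.......
.......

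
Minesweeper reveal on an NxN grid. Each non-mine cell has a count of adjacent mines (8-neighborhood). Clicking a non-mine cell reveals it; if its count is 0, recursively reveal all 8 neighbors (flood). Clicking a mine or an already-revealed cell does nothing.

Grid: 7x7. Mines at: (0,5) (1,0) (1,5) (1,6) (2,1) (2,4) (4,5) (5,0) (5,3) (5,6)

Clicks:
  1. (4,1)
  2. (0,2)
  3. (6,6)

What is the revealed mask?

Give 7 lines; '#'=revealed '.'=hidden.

Answer: .####..
.####..
.......
.......
.#.....
.......
......#

Derivation:
Click 1 (4,1) count=1: revealed 1 new [(4,1)] -> total=1
Click 2 (0,2) count=0: revealed 8 new [(0,1) (0,2) (0,3) (0,4) (1,1) (1,2) (1,3) (1,4)] -> total=9
Click 3 (6,6) count=1: revealed 1 new [(6,6)] -> total=10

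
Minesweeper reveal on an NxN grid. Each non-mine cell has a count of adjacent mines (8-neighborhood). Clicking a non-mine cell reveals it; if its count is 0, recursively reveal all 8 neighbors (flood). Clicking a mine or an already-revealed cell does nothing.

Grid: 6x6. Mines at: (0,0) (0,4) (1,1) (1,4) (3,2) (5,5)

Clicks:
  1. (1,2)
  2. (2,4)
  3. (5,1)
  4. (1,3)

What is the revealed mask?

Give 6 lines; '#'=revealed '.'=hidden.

Answer: ......
..##..
##..#.
##....
#####.
#####.

Derivation:
Click 1 (1,2) count=1: revealed 1 new [(1,2)] -> total=1
Click 2 (2,4) count=1: revealed 1 new [(2,4)] -> total=2
Click 3 (5,1) count=0: revealed 14 new [(2,0) (2,1) (3,0) (3,1) (4,0) (4,1) (4,2) (4,3) (4,4) (5,0) (5,1) (5,2) (5,3) (5,4)] -> total=16
Click 4 (1,3) count=2: revealed 1 new [(1,3)] -> total=17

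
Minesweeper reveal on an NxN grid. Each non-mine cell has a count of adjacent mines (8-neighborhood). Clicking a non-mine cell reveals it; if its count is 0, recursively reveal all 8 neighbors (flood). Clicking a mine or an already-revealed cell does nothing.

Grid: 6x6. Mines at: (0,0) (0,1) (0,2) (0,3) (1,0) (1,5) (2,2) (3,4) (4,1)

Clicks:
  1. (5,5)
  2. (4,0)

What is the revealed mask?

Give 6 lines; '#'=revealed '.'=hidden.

Click 1 (5,5) count=0: revealed 8 new [(4,2) (4,3) (4,4) (4,5) (5,2) (5,3) (5,4) (5,5)] -> total=8
Click 2 (4,0) count=1: revealed 1 new [(4,0)] -> total=9

Answer: ......
......
......
......
#.####
..####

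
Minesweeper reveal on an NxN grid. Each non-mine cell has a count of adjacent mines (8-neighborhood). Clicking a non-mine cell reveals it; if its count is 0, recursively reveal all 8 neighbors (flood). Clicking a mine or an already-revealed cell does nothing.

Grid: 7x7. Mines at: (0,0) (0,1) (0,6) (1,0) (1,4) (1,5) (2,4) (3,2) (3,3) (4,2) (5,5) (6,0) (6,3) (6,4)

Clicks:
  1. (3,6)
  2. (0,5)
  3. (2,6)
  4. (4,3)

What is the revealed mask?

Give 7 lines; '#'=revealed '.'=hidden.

Click 1 (3,6) count=0: revealed 6 new [(2,5) (2,6) (3,5) (3,6) (4,5) (4,6)] -> total=6
Click 2 (0,5) count=3: revealed 1 new [(0,5)] -> total=7
Click 3 (2,6) count=1: revealed 0 new [(none)] -> total=7
Click 4 (4,3) count=3: revealed 1 new [(4,3)] -> total=8

Answer: .....#.
.......
.....##
.....##
...#.##
.......
.......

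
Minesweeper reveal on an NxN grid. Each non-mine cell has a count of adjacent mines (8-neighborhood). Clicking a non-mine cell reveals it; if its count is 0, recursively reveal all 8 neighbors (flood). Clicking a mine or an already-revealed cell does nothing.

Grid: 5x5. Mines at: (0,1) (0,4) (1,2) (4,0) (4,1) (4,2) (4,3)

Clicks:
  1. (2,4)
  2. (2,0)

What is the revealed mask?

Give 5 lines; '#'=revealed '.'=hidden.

Click 1 (2,4) count=0: revealed 6 new [(1,3) (1,4) (2,3) (2,4) (3,3) (3,4)] -> total=6
Click 2 (2,0) count=0: revealed 6 new [(1,0) (1,1) (2,0) (2,1) (3,0) (3,1)] -> total=12

Answer: .....
##.##
##.##
##.##
.....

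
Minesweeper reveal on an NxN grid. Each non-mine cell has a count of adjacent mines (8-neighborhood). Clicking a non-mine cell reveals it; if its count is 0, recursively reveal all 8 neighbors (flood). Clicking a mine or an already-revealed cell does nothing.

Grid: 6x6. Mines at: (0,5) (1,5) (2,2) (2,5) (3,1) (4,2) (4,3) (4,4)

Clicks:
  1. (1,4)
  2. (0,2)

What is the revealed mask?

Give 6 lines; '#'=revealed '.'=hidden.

Answer: #####.
#####.
##....
......
......
......

Derivation:
Click 1 (1,4) count=3: revealed 1 new [(1,4)] -> total=1
Click 2 (0,2) count=0: revealed 11 new [(0,0) (0,1) (0,2) (0,3) (0,4) (1,0) (1,1) (1,2) (1,3) (2,0) (2,1)] -> total=12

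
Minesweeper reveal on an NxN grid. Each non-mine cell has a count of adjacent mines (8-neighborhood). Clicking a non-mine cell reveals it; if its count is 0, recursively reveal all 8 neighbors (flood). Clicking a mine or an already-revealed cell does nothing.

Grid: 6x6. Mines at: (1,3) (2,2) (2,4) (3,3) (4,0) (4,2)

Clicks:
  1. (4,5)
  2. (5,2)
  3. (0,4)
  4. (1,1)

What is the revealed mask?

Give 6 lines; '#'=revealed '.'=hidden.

Click 1 (4,5) count=0: revealed 8 new [(3,4) (3,5) (4,3) (4,4) (4,5) (5,3) (5,4) (5,5)] -> total=8
Click 2 (5,2) count=1: revealed 1 new [(5,2)] -> total=9
Click 3 (0,4) count=1: revealed 1 new [(0,4)] -> total=10
Click 4 (1,1) count=1: revealed 1 new [(1,1)] -> total=11

Answer: ....#.
.#....
......
....##
...###
..####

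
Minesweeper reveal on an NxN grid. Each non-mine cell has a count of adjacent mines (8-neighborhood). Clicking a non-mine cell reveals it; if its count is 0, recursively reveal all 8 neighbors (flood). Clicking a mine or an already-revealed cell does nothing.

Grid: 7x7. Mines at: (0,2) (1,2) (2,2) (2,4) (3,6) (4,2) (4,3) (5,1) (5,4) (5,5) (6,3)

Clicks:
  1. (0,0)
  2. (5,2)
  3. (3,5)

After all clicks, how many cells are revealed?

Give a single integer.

Answer: 12

Derivation:
Click 1 (0,0) count=0: revealed 10 new [(0,0) (0,1) (1,0) (1,1) (2,0) (2,1) (3,0) (3,1) (4,0) (4,1)] -> total=10
Click 2 (5,2) count=4: revealed 1 new [(5,2)] -> total=11
Click 3 (3,5) count=2: revealed 1 new [(3,5)] -> total=12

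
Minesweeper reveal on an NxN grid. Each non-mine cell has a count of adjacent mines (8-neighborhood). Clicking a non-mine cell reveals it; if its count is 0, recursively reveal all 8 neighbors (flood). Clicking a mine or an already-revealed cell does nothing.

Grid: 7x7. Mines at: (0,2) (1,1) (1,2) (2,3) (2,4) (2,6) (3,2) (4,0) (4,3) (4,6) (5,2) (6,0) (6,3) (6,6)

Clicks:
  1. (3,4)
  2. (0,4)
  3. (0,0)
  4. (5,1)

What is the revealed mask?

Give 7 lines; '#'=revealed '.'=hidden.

Answer: #..####
...####
.......
....#..
.......
.#.....
.......

Derivation:
Click 1 (3,4) count=3: revealed 1 new [(3,4)] -> total=1
Click 2 (0,4) count=0: revealed 8 new [(0,3) (0,4) (0,5) (0,6) (1,3) (1,4) (1,5) (1,6)] -> total=9
Click 3 (0,0) count=1: revealed 1 new [(0,0)] -> total=10
Click 4 (5,1) count=3: revealed 1 new [(5,1)] -> total=11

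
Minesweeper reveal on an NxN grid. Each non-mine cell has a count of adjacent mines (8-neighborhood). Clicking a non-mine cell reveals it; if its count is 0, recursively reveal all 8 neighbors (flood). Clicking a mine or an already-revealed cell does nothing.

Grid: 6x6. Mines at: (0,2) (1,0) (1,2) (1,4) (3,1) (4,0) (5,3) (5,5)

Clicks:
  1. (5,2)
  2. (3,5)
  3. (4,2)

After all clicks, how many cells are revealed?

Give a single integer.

Answer: 13

Derivation:
Click 1 (5,2) count=1: revealed 1 new [(5,2)] -> total=1
Click 2 (3,5) count=0: revealed 12 new [(2,2) (2,3) (2,4) (2,5) (3,2) (3,3) (3,4) (3,5) (4,2) (4,3) (4,4) (4,5)] -> total=13
Click 3 (4,2) count=2: revealed 0 new [(none)] -> total=13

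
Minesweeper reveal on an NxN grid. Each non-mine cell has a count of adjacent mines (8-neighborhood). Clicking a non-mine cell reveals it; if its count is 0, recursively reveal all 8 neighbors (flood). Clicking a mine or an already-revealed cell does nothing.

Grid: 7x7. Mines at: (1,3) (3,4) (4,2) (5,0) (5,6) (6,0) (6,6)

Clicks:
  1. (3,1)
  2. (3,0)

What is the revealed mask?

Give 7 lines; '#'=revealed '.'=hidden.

Answer: ###....
###....
###....
###....
##.....
.......
.......

Derivation:
Click 1 (3,1) count=1: revealed 1 new [(3,1)] -> total=1
Click 2 (3,0) count=0: revealed 13 new [(0,0) (0,1) (0,2) (1,0) (1,1) (1,2) (2,0) (2,1) (2,2) (3,0) (3,2) (4,0) (4,1)] -> total=14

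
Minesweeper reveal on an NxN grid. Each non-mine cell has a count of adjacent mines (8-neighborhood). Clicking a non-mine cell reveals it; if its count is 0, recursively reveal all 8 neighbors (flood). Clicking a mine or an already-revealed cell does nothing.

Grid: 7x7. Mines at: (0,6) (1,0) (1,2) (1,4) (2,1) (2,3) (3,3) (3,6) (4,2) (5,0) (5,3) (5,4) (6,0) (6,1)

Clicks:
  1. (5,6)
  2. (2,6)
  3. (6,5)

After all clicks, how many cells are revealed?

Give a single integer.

Answer: 7

Derivation:
Click 1 (5,6) count=0: revealed 6 new [(4,5) (4,6) (5,5) (5,6) (6,5) (6,6)] -> total=6
Click 2 (2,6) count=1: revealed 1 new [(2,6)] -> total=7
Click 3 (6,5) count=1: revealed 0 new [(none)] -> total=7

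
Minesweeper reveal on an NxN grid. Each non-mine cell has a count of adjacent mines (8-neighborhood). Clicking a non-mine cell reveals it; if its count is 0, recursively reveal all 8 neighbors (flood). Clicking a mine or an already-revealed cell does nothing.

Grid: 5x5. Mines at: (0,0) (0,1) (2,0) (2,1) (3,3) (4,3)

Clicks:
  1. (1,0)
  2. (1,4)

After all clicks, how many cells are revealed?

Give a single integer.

Click 1 (1,0) count=4: revealed 1 new [(1,0)] -> total=1
Click 2 (1,4) count=0: revealed 9 new [(0,2) (0,3) (0,4) (1,2) (1,3) (1,4) (2,2) (2,3) (2,4)] -> total=10

Answer: 10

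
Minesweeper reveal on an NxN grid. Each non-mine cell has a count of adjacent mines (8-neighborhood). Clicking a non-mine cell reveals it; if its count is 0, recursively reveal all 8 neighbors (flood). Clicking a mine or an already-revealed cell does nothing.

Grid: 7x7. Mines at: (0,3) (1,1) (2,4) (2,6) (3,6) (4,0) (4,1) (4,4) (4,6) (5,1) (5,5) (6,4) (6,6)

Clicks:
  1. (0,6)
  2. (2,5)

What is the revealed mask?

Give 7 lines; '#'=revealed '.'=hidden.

Answer: ....###
....###
.....#.
.......
.......
.......
.......

Derivation:
Click 1 (0,6) count=0: revealed 6 new [(0,4) (0,5) (0,6) (1,4) (1,5) (1,6)] -> total=6
Click 2 (2,5) count=3: revealed 1 new [(2,5)] -> total=7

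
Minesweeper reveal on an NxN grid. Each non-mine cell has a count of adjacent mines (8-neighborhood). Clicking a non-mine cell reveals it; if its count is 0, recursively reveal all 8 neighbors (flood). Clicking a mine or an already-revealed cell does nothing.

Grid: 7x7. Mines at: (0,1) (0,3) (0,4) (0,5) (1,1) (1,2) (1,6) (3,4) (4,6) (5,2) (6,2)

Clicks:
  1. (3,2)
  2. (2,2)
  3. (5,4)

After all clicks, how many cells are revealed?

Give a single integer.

Click 1 (3,2) count=0: revealed 16 new [(2,0) (2,1) (2,2) (2,3) (3,0) (3,1) (3,2) (3,3) (4,0) (4,1) (4,2) (4,3) (5,0) (5,1) (6,0) (6,1)] -> total=16
Click 2 (2,2) count=2: revealed 0 new [(none)] -> total=16
Click 3 (5,4) count=0: revealed 10 new [(4,4) (4,5) (5,3) (5,4) (5,5) (5,6) (6,3) (6,4) (6,5) (6,6)] -> total=26

Answer: 26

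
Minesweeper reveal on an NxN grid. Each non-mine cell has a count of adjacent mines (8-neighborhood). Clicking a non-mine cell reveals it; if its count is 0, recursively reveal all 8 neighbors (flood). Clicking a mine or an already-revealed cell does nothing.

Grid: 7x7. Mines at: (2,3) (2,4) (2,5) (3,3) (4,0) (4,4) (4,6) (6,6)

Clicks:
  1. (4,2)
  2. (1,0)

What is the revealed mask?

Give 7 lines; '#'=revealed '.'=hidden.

Answer: #######
#######
###....
###....
..#....
.......
.......

Derivation:
Click 1 (4,2) count=1: revealed 1 new [(4,2)] -> total=1
Click 2 (1,0) count=0: revealed 20 new [(0,0) (0,1) (0,2) (0,3) (0,4) (0,5) (0,6) (1,0) (1,1) (1,2) (1,3) (1,4) (1,5) (1,6) (2,0) (2,1) (2,2) (3,0) (3,1) (3,2)] -> total=21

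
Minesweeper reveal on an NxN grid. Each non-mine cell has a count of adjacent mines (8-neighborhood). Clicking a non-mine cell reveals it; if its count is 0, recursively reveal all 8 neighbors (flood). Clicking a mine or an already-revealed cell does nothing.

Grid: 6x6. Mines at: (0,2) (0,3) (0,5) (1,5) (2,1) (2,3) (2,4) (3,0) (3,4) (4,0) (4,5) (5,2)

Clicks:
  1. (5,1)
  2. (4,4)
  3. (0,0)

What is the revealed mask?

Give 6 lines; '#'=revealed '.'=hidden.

Click 1 (5,1) count=2: revealed 1 new [(5,1)] -> total=1
Click 2 (4,4) count=2: revealed 1 new [(4,4)] -> total=2
Click 3 (0,0) count=0: revealed 4 new [(0,0) (0,1) (1,0) (1,1)] -> total=6

Answer: ##....
##....
......
......
....#.
.#....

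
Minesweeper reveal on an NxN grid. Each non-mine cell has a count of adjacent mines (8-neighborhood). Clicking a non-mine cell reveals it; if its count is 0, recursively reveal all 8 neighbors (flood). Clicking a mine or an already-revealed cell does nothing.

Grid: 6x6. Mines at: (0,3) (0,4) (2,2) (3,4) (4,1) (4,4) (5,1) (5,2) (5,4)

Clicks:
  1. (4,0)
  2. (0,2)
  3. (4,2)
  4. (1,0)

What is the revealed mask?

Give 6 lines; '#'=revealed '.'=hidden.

Answer: ###...
###...
##....
##....
#.#...
......

Derivation:
Click 1 (4,0) count=2: revealed 1 new [(4,0)] -> total=1
Click 2 (0,2) count=1: revealed 1 new [(0,2)] -> total=2
Click 3 (4,2) count=3: revealed 1 new [(4,2)] -> total=3
Click 4 (1,0) count=0: revealed 9 new [(0,0) (0,1) (1,0) (1,1) (1,2) (2,0) (2,1) (3,0) (3,1)] -> total=12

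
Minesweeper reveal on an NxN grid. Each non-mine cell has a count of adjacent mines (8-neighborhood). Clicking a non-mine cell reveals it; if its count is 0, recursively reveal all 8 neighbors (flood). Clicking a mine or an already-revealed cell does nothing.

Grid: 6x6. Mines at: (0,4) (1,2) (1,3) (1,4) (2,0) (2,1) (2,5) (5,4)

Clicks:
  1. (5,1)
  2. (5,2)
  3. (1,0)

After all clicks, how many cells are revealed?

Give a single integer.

Answer: 18

Derivation:
Click 1 (5,1) count=0: revealed 17 new [(2,2) (2,3) (2,4) (3,0) (3,1) (3,2) (3,3) (3,4) (4,0) (4,1) (4,2) (4,3) (4,4) (5,0) (5,1) (5,2) (5,3)] -> total=17
Click 2 (5,2) count=0: revealed 0 new [(none)] -> total=17
Click 3 (1,0) count=2: revealed 1 new [(1,0)] -> total=18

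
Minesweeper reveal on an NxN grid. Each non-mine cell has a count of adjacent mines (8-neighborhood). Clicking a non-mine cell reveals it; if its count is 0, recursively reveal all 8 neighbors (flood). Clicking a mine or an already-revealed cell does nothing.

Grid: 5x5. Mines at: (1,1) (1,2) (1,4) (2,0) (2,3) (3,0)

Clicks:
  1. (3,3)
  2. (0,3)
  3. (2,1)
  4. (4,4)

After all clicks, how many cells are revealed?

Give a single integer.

Click 1 (3,3) count=1: revealed 1 new [(3,3)] -> total=1
Click 2 (0,3) count=2: revealed 1 new [(0,3)] -> total=2
Click 3 (2,1) count=4: revealed 1 new [(2,1)] -> total=3
Click 4 (4,4) count=0: revealed 7 new [(3,1) (3,2) (3,4) (4,1) (4,2) (4,3) (4,4)] -> total=10

Answer: 10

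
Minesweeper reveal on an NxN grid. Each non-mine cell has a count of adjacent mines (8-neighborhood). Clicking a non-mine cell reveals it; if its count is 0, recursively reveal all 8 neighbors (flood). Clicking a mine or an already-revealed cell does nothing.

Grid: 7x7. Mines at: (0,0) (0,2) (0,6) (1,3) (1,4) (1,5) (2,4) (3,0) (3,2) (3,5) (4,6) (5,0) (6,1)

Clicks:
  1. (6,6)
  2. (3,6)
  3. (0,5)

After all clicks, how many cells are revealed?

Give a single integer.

Click 1 (6,6) count=0: revealed 14 new [(4,2) (4,3) (4,4) (4,5) (5,2) (5,3) (5,4) (5,5) (5,6) (6,2) (6,3) (6,4) (6,5) (6,6)] -> total=14
Click 2 (3,6) count=2: revealed 1 new [(3,6)] -> total=15
Click 3 (0,5) count=3: revealed 1 new [(0,5)] -> total=16

Answer: 16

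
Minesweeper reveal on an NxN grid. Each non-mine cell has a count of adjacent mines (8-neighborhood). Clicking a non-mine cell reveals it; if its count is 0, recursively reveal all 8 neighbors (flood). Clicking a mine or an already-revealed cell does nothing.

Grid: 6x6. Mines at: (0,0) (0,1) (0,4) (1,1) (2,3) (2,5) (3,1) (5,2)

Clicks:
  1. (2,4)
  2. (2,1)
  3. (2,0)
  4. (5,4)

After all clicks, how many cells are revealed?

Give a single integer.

Answer: 12

Derivation:
Click 1 (2,4) count=2: revealed 1 new [(2,4)] -> total=1
Click 2 (2,1) count=2: revealed 1 new [(2,1)] -> total=2
Click 3 (2,0) count=2: revealed 1 new [(2,0)] -> total=3
Click 4 (5,4) count=0: revealed 9 new [(3,3) (3,4) (3,5) (4,3) (4,4) (4,5) (5,3) (5,4) (5,5)] -> total=12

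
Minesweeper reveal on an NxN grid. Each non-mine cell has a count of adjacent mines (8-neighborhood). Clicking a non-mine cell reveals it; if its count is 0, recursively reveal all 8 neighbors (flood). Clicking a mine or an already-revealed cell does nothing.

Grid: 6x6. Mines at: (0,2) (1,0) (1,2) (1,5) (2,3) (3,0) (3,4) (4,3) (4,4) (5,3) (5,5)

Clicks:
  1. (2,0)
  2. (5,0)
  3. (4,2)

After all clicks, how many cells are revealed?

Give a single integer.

Answer: 7

Derivation:
Click 1 (2,0) count=2: revealed 1 new [(2,0)] -> total=1
Click 2 (5,0) count=0: revealed 6 new [(4,0) (4,1) (4,2) (5,0) (5,1) (5,2)] -> total=7
Click 3 (4,2) count=2: revealed 0 new [(none)] -> total=7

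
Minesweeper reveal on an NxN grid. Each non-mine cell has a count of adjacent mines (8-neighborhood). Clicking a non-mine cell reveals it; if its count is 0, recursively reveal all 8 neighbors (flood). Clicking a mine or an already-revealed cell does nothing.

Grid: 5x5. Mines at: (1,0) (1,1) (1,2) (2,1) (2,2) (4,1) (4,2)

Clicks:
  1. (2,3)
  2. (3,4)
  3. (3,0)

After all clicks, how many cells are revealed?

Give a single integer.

Answer: 11

Derivation:
Click 1 (2,3) count=2: revealed 1 new [(2,3)] -> total=1
Click 2 (3,4) count=0: revealed 9 new [(0,3) (0,4) (1,3) (1,4) (2,4) (3,3) (3,4) (4,3) (4,4)] -> total=10
Click 3 (3,0) count=2: revealed 1 new [(3,0)] -> total=11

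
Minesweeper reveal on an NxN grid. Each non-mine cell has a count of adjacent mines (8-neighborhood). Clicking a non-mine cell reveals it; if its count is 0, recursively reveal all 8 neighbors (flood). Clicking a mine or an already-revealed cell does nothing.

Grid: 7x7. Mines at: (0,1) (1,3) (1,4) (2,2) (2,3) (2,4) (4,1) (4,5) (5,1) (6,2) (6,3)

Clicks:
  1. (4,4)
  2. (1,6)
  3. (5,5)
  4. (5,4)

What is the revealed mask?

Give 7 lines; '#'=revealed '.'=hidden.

Click 1 (4,4) count=1: revealed 1 new [(4,4)] -> total=1
Click 2 (1,6) count=0: revealed 8 new [(0,5) (0,6) (1,5) (1,6) (2,5) (2,6) (3,5) (3,6)] -> total=9
Click 3 (5,5) count=1: revealed 1 new [(5,5)] -> total=10
Click 4 (5,4) count=2: revealed 1 new [(5,4)] -> total=11

Answer: .....##
.....##
.....##
.....##
....#..
....##.
.......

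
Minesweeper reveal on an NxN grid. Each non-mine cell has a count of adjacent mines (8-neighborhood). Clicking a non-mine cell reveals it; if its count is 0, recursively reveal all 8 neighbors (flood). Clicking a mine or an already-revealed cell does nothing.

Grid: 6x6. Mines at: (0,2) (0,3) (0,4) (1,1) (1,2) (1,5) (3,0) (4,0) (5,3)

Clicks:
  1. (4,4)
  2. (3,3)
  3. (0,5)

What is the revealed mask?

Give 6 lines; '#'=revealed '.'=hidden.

Click 1 (4,4) count=1: revealed 1 new [(4,4)] -> total=1
Click 2 (3,3) count=0: revealed 16 new [(2,1) (2,2) (2,3) (2,4) (2,5) (3,1) (3,2) (3,3) (3,4) (3,5) (4,1) (4,2) (4,3) (4,5) (5,4) (5,5)] -> total=17
Click 3 (0,5) count=2: revealed 1 new [(0,5)] -> total=18

Answer: .....#
......
.#####
.#####
.#####
....##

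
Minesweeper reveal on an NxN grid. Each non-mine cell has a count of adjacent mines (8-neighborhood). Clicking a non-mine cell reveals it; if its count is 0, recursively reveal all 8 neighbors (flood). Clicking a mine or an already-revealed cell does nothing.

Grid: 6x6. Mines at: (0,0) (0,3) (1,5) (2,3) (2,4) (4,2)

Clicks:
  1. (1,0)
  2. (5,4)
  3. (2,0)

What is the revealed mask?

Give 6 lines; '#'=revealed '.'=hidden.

Answer: ......
###...
###...
######
##.###
##.###

Derivation:
Click 1 (1,0) count=1: revealed 1 new [(1,0)] -> total=1
Click 2 (5,4) count=0: revealed 9 new [(3,3) (3,4) (3,5) (4,3) (4,4) (4,5) (5,3) (5,4) (5,5)] -> total=10
Click 3 (2,0) count=0: revealed 12 new [(1,1) (1,2) (2,0) (2,1) (2,2) (3,0) (3,1) (3,2) (4,0) (4,1) (5,0) (5,1)] -> total=22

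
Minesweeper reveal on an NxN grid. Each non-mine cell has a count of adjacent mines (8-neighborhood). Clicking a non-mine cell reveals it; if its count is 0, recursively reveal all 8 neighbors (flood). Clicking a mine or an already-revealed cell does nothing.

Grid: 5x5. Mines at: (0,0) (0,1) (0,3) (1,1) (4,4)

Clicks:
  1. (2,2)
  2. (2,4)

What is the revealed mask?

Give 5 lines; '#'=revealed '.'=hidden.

Answer: .....
..###
#####
#####
####.

Derivation:
Click 1 (2,2) count=1: revealed 1 new [(2,2)] -> total=1
Click 2 (2,4) count=0: revealed 16 new [(1,2) (1,3) (1,4) (2,0) (2,1) (2,3) (2,4) (3,0) (3,1) (3,2) (3,3) (3,4) (4,0) (4,1) (4,2) (4,3)] -> total=17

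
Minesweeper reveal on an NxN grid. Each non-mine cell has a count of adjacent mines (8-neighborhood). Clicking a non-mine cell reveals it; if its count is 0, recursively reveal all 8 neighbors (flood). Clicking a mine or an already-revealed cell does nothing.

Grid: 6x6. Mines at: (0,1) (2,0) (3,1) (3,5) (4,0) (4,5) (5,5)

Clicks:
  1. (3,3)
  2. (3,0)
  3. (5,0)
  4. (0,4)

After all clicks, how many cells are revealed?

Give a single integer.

Click 1 (3,3) count=0: revealed 23 new [(0,2) (0,3) (0,4) (0,5) (1,2) (1,3) (1,4) (1,5) (2,2) (2,3) (2,4) (2,5) (3,2) (3,3) (3,4) (4,1) (4,2) (4,3) (4,4) (5,1) (5,2) (5,3) (5,4)] -> total=23
Click 2 (3,0) count=3: revealed 1 new [(3,0)] -> total=24
Click 3 (5,0) count=1: revealed 1 new [(5,0)] -> total=25
Click 4 (0,4) count=0: revealed 0 new [(none)] -> total=25

Answer: 25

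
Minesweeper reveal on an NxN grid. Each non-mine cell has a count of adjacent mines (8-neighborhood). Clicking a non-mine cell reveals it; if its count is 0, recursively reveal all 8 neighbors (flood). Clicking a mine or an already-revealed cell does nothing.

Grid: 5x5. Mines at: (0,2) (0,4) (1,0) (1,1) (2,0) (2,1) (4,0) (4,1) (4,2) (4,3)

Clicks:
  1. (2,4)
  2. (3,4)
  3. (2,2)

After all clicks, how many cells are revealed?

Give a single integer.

Click 1 (2,4) count=0: revealed 9 new [(1,2) (1,3) (1,4) (2,2) (2,3) (2,4) (3,2) (3,3) (3,4)] -> total=9
Click 2 (3,4) count=1: revealed 0 new [(none)] -> total=9
Click 3 (2,2) count=2: revealed 0 new [(none)] -> total=9

Answer: 9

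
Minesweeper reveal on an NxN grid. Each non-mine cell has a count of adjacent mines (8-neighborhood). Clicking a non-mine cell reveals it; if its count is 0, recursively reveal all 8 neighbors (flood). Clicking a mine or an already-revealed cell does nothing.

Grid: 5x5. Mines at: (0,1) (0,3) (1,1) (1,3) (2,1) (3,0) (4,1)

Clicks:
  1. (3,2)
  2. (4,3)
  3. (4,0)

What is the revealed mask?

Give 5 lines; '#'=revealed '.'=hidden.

Answer: .....
.....
..###
..###
#.###

Derivation:
Click 1 (3,2) count=2: revealed 1 new [(3,2)] -> total=1
Click 2 (4,3) count=0: revealed 8 new [(2,2) (2,3) (2,4) (3,3) (3,4) (4,2) (4,3) (4,4)] -> total=9
Click 3 (4,0) count=2: revealed 1 new [(4,0)] -> total=10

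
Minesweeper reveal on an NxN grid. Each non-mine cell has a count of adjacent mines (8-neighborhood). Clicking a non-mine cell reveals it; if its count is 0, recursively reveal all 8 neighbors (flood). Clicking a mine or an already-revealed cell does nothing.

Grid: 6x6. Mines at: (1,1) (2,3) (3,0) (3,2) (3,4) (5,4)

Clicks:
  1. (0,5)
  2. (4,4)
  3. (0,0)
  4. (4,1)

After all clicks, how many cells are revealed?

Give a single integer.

Click 1 (0,5) count=0: revealed 10 new [(0,2) (0,3) (0,4) (0,5) (1,2) (1,3) (1,4) (1,5) (2,4) (2,5)] -> total=10
Click 2 (4,4) count=2: revealed 1 new [(4,4)] -> total=11
Click 3 (0,0) count=1: revealed 1 new [(0,0)] -> total=12
Click 4 (4,1) count=2: revealed 1 new [(4,1)] -> total=13

Answer: 13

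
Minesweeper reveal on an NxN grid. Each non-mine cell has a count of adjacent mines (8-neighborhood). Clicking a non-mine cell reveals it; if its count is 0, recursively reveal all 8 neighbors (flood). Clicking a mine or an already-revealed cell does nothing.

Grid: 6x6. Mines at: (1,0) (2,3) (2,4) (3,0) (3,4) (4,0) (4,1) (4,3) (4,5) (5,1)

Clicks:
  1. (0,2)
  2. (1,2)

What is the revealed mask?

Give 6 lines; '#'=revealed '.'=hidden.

Click 1 (0,2) count=0: revealed 10 new [(0,1) (0,2) (0,3) (0,4) (0,5) (1,1) (1,2) (1,3) (1,4) (1,5)] -> total=10
Click 2 (1,2) count=1: revealed 0 new [(none)] -> total=10

Answer: .#####
.#####
......
......
......
......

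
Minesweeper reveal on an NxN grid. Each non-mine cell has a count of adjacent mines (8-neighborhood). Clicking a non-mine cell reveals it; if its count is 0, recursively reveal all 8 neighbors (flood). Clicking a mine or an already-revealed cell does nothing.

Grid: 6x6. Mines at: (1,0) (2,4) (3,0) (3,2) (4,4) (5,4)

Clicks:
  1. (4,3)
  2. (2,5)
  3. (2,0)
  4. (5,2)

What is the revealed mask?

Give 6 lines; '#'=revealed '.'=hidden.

Click 1 (4,3) count=3: revealed 1 new [(4,3)] -> total=1
Click 2 (2,5) count=1: revealed 1 new [(2,5)] -> total=2
Click 3 (2,0) count=2: revealed 1 new [(2,0)] -> total=3
Click 4 (5,2) count=0: revealed 7 new [(4,0) (4,1) (4,2) (5,0) (5,1) (5,2) (5,3)] -> total=10

Answer: ......
......
#....#
......
####..
####..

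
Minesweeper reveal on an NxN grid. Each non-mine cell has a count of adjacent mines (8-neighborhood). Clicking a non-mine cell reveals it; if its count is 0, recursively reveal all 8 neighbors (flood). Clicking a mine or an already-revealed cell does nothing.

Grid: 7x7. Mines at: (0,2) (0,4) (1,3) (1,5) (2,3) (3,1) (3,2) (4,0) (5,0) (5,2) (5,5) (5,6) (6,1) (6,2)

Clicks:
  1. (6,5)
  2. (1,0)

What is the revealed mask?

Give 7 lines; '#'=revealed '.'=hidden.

Click 1 (6,5) count=2: revealed 1 new [(6,5)] -> total=1
Click 2 (1,0) count=0: revealed 6 new [(0,0) (0,1) (1,0) (1,1) (2,0) (2,1)] -> total=7

Answer: ##.....
##.....
##.....
.......
.......
.......
.....#.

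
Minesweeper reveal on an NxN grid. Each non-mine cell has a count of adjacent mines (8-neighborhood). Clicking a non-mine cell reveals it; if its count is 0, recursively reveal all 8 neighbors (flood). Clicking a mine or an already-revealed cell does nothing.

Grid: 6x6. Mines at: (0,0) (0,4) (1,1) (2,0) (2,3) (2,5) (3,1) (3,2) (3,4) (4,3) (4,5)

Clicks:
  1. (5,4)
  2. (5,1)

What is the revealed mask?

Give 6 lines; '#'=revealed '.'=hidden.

Answer: ......
......
......
......
###...
###.#.

Derivation:
Click 1 (5,4) count=2: revealed 1 new [(5,4)] -> total=1
Click 2 (5,1) count=0: revealed 6 new [(4,0) (4,1) (4,2) (5,0) (5,1) (5,2)] -> total=7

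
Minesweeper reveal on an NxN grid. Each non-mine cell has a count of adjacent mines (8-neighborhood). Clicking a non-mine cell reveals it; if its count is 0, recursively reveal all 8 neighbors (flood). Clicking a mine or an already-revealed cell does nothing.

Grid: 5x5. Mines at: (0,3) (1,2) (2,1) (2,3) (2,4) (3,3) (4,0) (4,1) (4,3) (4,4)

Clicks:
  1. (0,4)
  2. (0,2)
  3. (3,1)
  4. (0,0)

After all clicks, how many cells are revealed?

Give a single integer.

Click 1 (0,4) count=1: revealed 1 new [(0,4)] -> total=1
Click 2 (0,2) count=2: revealed 1 new [(0,2)] -> total=2
Click 3 (3,1) count=3: revealed 1 new [(3,1)] -> total=3
Click 4 (0,0) count=0: revealed 4 new [(0,0) (0,1) (1,0) (1,1)] -> total=7

Answer: 7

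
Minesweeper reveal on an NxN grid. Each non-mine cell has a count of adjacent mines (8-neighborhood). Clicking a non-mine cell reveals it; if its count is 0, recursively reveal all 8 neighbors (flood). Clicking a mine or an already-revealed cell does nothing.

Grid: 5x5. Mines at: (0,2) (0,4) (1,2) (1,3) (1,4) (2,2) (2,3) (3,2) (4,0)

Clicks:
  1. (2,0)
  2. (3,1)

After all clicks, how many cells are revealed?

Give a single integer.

Answer: 8

Derivation:
Click 1 (2,0) count=0: revealed 8 new [(0,0) (0,1) (1,0) (1,1) (2,0) (2,1) (3,0) (3,1)] -> total=8
Click 2 (3,1) count=3: revealed 0 new [(none)] -> total=8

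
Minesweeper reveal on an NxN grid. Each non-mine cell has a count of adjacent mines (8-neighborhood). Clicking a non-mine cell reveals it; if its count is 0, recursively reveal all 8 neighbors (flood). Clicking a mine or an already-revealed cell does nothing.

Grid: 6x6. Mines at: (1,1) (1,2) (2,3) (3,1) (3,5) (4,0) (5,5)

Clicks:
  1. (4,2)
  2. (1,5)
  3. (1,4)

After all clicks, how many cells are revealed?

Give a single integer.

Click 1 (4,2) count=1: revealed 1 new [(4,2)] -> total=1
Click 2 (1,5) count=0: revealed 8 new [(0,3) (0,4) (0,5) (1,3) (1,4) (1,5) (2,4) (2,5)] -> total=9
Click 3 (1,4) count=1: revealed 0 new [(none)] -> total=9

Answer: 9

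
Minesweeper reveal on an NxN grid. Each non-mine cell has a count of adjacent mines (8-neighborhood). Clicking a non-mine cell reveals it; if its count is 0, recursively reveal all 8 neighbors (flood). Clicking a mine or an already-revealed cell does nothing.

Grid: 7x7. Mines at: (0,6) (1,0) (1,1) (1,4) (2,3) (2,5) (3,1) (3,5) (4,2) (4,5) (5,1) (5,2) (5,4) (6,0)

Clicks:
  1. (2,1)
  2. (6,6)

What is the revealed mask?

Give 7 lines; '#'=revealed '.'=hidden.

Click 1 (2,1) count=3: revealed 1 new [(2,1)] -> total=1
Click 2 (6,6) count=0: revealed 4 new [(5,5) (5,6) (6,5) (6,6)] -> total=5

Answer: .......
.......
.#.....
.......
.......
.....##
.....##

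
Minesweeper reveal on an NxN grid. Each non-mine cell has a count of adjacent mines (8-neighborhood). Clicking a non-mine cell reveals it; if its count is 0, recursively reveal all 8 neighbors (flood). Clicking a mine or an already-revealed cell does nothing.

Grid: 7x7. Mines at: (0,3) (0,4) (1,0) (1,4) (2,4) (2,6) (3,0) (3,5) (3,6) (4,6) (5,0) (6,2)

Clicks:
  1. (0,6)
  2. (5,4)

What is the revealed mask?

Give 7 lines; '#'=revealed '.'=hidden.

Answer: .....##
.###.##
.###...
.####..
.#####.
.######
...####

Derivation:
Click 1 (0,6) count=0: revealed 4 new [(0,5) (0,6) (1,5) (1,6)] -> total=4
Click 2 (5,4) count=0: revealed 25 new [(1,1) (1,2) (1,3) (2,1) (2,2) (2,3) (3,1) (3,2) (3,3) (3,4) (4,1) (4,2) (4,3) (4,4) (4,5) (5,1) (5,2) (5,3) (5,4) (5,5) (5,6) (6,3) (6,4) (6,5) (6,6)] -> total=29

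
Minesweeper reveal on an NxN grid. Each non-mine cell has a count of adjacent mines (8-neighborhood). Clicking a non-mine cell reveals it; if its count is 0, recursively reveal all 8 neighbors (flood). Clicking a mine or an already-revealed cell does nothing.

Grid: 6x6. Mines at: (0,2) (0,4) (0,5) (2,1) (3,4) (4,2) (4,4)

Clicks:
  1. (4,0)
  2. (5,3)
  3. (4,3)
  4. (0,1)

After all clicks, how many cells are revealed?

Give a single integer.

Answer: 9

Derivation:
Click 1 (4,0) count=0: revealed 6 new [(3,0) (3,1) (4,0) (4,1) (5,0) (5,1)] -> total=6
Click 2 (5,3) count=2: revealed 1 new [(5,3)] -> total=7
Click 3 (4,3) count=3: revealed 1 new [(4,3)] -> total=8
Click 4 (0,1) count=1: revealed 1 new [(0,1)] -> total=9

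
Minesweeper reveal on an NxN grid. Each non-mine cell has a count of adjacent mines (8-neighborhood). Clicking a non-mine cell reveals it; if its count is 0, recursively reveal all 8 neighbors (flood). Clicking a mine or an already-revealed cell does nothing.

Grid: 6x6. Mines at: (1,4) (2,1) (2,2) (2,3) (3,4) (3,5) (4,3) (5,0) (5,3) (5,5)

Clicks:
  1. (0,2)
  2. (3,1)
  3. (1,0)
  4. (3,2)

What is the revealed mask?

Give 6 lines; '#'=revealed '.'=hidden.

Click 1 (0,2) count=0: revealed 8 new [(0,0) (0,1) (0,2) (0,3) (1,0) (1,1) (1,2) (1,3)] -> total=8
Click 2 (3,1) count=2: revealed 1 new [(3,1)] -> total=9
Click 3 (1,0) count=1: revealed 0 new [(none)] -> total=9
Click 4 (3,2) count=4: revealed 1 new [(3,2)] -> total=10

Answer: ####..
####..
......
.##...
......
......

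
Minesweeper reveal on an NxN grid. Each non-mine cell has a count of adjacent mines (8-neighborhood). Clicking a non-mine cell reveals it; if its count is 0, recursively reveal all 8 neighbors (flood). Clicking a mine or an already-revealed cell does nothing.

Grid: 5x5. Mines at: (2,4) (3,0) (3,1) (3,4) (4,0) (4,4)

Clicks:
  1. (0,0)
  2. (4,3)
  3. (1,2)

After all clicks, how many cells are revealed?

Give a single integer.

Click 1 (0,0) count=0: revealed 14 new [(0,0) (0,1) (0,2) (0,3) (0,4) (1,0) (1,1) (1,2) (1,3) (1,4) (2,0) (2,1) (2,2) (2,3)] -> total=14
Click 2 (4,3) count=2: revealed 1 new [(4,3)] -> total=15
Click 3 (1,2) count=0: revealed 0 new [(none)] -> total=15

Answer: 15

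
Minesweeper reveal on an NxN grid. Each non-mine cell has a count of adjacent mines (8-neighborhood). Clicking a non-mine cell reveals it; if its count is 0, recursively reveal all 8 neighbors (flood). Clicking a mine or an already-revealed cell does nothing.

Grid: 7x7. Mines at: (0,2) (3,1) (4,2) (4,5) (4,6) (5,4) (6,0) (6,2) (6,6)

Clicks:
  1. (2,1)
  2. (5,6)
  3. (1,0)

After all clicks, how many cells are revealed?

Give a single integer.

Answer: 7

Derivation:
Click 1 (2,1) count=1: revealed 1 new [(2,1)] -> total=1
Click 2 (5,6) count=3: revealed 1 new [(5,6)] -> total=2
Click 3 (1,0) count=0: revealed 5 new [(0,0) (0,1) (1,0) (1,1) (2,0)] -> total=7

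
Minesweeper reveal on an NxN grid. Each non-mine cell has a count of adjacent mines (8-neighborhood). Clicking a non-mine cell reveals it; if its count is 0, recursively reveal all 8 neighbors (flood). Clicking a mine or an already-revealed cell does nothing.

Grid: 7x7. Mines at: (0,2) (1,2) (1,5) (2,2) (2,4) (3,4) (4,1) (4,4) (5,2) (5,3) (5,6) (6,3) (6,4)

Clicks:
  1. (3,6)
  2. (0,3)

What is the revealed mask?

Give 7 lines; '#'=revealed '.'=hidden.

Click 1 (3,6) count=0: revealed 6 new [(2,5) (2,6) (3,5) (3,6) (4,5) (4,6)] -> total=6
Click 2 (0,3) count=2: revealed 1 new [(0,3)] -> total=7

Answer: ...#...
.......
.....##
.....##
.....##
.......
.......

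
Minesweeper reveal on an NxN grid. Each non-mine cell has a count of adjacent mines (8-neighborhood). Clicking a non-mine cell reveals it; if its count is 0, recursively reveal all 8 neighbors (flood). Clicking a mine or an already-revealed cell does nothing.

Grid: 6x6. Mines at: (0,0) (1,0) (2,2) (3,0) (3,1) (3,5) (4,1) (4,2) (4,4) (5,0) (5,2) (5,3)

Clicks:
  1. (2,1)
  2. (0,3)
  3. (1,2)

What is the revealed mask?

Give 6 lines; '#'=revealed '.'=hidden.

Answer: .#####
.#####
.#.###
......
......
......

Derivation:
Click 1 (2,1) count=4: revealed 1 new [(2,1)] -> total=1
Click 2 (0,3) count=0: revealed 13 new [(0,1) (0,2) (0,3) (0,4) (0,5) (1,1) (1,2) (1,3) (1,4) (1,5) (2,3) (2,4) (2,5)] -> total=14
Click 3 (1,2) count=1: revealed 0 new [(none)] -> total=14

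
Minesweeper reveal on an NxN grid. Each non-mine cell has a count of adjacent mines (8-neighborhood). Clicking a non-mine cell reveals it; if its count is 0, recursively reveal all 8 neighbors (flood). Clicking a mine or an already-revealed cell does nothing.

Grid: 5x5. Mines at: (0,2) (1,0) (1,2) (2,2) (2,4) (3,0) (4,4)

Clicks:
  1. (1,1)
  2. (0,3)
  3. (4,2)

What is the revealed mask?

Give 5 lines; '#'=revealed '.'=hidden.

Click 1 (1,1) count=4: revealed 1 new [(1,1)] -> total=1
Click 2 (0,3) count=2: revealed 1 new [(0,3)] -> total=2
Click 3 (4,2) count=0: revealed 6 new [(3,1) (3,2) (3,3) (4,1) (4,2) (4,3)] -> total=8

Answer: ...#.
.#...
.....
.###.
.###.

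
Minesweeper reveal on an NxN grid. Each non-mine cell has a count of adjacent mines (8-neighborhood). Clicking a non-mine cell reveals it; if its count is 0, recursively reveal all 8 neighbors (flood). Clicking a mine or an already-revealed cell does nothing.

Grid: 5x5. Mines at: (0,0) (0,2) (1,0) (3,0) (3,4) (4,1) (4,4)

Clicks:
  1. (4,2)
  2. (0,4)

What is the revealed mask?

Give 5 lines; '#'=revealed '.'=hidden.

Answer: ...##
...##
...##
.....
..#..

Derivation:
Click 1 (4,2) count=1: revealed 1 new [(4,2)] -> total=1
Click 2 (0,4) count=0: revealed 6 new [(0,3) (0,4) (1,3) (1,4) (2,3) (2,4)] -> total=7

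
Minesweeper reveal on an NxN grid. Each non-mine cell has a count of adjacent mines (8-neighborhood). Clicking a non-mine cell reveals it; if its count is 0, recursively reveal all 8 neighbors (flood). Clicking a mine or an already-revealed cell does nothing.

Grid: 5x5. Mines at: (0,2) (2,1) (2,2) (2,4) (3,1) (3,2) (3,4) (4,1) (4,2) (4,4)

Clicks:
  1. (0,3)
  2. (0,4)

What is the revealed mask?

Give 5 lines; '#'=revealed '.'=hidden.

Click 1 (0,3) count=1: revealed 1 new [(0,3)] -> total=1
Click 2 (0,4) count=0: revealed 3 new [(0,4) (1,3) (1,4)] -> total=4

Answer: ...##
...##
.....
.....
.....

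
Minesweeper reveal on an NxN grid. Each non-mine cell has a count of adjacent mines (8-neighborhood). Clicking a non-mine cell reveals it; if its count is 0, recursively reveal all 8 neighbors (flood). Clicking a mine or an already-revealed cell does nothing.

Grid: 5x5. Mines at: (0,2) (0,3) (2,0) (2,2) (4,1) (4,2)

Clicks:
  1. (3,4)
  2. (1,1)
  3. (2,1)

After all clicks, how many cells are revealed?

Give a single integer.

Click 1 (3,4) count=0: revealed 8 new [(1,3) (1,4) (2,3) (2,4) (3,3) (3,4) (4,3) (4,4)] -> total=8
Click 2 (1,1) count=3: revealed 1 new [(1,1)] -> total=9
Click 3 (2,1) count=2: revealed 1 new [(2,1)] -> total=10

Answer: 10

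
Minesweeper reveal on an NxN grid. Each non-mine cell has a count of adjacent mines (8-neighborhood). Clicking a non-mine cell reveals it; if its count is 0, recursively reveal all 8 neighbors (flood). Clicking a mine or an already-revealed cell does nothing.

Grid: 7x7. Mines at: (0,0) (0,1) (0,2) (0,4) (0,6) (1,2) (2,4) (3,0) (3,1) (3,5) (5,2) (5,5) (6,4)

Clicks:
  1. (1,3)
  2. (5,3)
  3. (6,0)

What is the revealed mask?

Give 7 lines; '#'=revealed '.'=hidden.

Click 1 (1,3) count=4: revealed 1 new [(1,3)] -> total=1
Click 2 (5,3) count=2: revealed 1 new [(5,3)] -> total=2
Click 3 (6,0) count=0: revealed 6 new [(4,0) (4,1) (5,0) (5,1) (6,0) (6,1)] -> total=8

Answer: .......
...#...
.......
.......
##.....
##.#...
##.....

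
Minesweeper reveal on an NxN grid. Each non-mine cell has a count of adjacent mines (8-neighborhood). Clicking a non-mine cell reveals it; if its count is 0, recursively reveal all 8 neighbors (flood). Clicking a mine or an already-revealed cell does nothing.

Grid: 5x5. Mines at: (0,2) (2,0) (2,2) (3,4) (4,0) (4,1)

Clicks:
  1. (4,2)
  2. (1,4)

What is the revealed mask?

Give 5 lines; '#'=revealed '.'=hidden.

Click 1 (4,2) count=1: revealed 1 new [(4,2)] -> total=1
Click 2 (1,4) count=0: revealed 6 new [(0,3) (0,4) (1,3) (1,4) (2,3) (2,4)] -> total=7

Answer: ...##
...##
...##
.....
..#..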